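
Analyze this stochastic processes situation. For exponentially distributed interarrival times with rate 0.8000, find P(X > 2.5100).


P(X > t) = exp(-lambda * t)
= exp(-0.8000 * 2.5100)
= exp(-2.0080) = 0.1343

0.1343


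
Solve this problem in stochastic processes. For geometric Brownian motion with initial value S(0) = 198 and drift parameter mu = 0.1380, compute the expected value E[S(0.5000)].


E[S(t)] = S(0) * exp(mu * t)
= 198 * exp(0.1380 * 0.5000)
= 198 * 1.0714
= 212.1444

212.1444


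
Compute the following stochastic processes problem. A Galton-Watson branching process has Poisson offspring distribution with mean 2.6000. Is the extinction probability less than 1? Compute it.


Since mu = 2.6000 > 1, extinction prob q < 1.
Solve s = exp(mu*(s-1)) iteratively.
q = 0.0951

0.0951


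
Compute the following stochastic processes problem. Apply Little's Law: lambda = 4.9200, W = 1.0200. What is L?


Little's Law: L = lambda * W
= 4.9200 * 1.0200
= 5.0184

5.0184


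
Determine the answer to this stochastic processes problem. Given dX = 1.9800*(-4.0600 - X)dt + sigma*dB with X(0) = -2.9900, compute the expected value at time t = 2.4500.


E[X(t)] = mu + (X(0) - mu)*exp(-theta*t)
= -4.0600 + (-2.9900 - -4.0600)*exp(-1.9800*2.4500)
= -4.0600 + 1.0700 * 0.0078
= -4.0516

-4.0516


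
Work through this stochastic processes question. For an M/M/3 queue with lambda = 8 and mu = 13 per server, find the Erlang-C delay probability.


a = lambda/mu = 0.6154
rho = a/c = 0.2051
Erlang-C formula applied:
C(c,a) = 0.0264

0.0264


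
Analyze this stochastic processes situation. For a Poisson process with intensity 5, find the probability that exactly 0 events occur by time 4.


P(N(t)=k) = (lambda*t)^k * exp(-lambda*t) / k!
lambda*t = 20
= 20^0 * exp(-20) / 0!
= 1 * 2.0612e-09 / 1
= 2.0612e-09

2.0612e-09


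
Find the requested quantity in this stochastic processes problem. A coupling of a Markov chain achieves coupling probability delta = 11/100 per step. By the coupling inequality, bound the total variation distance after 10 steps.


TV distance bound <= (1-delta)^n
= (1 - 0.1100)^10
= 0.8900^10
= 0.3118

0.3118


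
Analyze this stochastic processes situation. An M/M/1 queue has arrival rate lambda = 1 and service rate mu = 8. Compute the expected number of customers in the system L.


rho = 1/8 = 0.1250
L = rho/(1-rho)
= 0.1250/0.8750
= 0.1429

0.1429


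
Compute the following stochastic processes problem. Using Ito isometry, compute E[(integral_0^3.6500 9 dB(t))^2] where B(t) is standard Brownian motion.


By Ito isometry: E[(int f dB)^2] = int f^2 dt
= 9^2 * 3.6500
= 81 * 3.6500 = 295.6500

295.6500


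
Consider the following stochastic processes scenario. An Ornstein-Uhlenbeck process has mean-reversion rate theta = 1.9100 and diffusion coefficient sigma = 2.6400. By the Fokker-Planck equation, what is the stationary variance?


Stationary variance = sigma^2 / (2*theta)
= 2.6400^2 / (2*1.9100)
= 6.9696 / 3.8200
= 1.8245

1.8245


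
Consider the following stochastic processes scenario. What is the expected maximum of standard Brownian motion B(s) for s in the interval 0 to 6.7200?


E(max B(s)) = sqrt(2t/pi)
= sqrt(2*6.7200/pi)
= sqrt(4.2781)
= 2.0684

2.0684


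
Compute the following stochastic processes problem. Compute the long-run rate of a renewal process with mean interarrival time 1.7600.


Long-run renewal rate = 1/E(X)
= 1/1.7600
= 0.5682

0.5682


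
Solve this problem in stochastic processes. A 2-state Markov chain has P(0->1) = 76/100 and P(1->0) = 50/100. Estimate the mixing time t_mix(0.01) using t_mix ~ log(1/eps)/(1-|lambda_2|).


lambda_2 = |1 - p01 - p10| = |1 - 0.7600 - 0.5000| = 0.2600
t_mix ~ log(1/eps)/(1 - |lambda_2|)
= log(100)/(1 - 0.2600) = 4.6052/0.7400
= 6.2232

6.2232


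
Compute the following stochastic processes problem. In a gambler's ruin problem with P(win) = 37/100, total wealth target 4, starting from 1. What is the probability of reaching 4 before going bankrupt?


Gambler's ruin formula:
r = q/p = 0.6300/0.3700 = 1.7027
P(win) = (1 - r^i)/(1 - r^N)
= (1 - 1.7027^1)/(1 - 1.7027^4)
= 0.0949

0.0949


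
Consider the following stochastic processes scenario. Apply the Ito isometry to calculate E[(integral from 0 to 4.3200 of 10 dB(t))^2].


By Ito isometry: E[(int f dB)^2] = int f^2 dt
= 10^2 * 4.3200
= 100 * 4.3200 = 432.0000

432.0000


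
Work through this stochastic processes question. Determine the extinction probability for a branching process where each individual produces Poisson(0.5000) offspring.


Since mu = 0.5000 <= 1, extinction probability = 1.

1.0000


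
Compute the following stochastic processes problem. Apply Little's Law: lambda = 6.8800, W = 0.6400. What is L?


Little's Law: L = lambda * W
= 6.8800 * 0.6400
= 4.4032

4.4032


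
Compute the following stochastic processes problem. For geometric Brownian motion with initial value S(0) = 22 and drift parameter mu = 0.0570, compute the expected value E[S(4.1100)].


E[S(t)] = S(0) * exp(mu * t)
= 22 * exp(0.0570 * 4.1100)
= 22 * 1.2640
= 27.8077

27.8077


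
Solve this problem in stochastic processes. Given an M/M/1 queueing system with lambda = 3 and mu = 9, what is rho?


rho = lambda/mu
= 3/9
= 0.3333

0.3333


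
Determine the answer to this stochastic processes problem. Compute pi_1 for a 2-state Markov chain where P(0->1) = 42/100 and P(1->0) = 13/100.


Stationary distribution: pi_0 = p10/(p01+p10), pi_1 = p01/(p01+p10)
p01 = 0.4200, p10 = 0.1300
pi_1 = 0.7636

0.7636


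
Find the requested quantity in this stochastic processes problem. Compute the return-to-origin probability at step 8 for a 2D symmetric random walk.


P = C(8,4)^2 / 4^8
= 70^2 / 65536
= 4900 / 65536
= 0.0748

0.0748


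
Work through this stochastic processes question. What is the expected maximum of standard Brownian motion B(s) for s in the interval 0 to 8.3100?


E(max B(s)) = sqrt(2t/pi)
= sqrt(2*8.3100/pi)
= sqrt(5.2903)
= 2.3001

2.3001


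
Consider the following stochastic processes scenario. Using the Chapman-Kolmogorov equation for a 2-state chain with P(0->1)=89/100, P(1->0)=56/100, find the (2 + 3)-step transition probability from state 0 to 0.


P^5 = P^2 * P^3
Computing via matrix multiplication of the transition matrix.
Entry (0,0) of P^5 = 0.3749

0.3749


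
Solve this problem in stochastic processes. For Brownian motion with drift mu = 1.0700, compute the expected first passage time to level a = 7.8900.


Expected first passage time = a/mu
= 7.8900/1.0700
= 7.3738

7.3738


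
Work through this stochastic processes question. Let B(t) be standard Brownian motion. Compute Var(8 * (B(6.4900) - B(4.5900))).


Var(alpha*(B(t)-B(s))) = alpha^2 * (t-s)
= 8^2 * (6.4900 - 4.5900)
= 64 * 1.9000
= 121.6000

121.6000


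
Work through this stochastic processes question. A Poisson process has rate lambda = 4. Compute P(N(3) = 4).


P(N(t)=k) = (lambda*t)^k * exp(-lambda*t) / k!
lambda*t = 12
= 12^4 * exp(-12) / 4!
= 20736 * 6.1442e-06 / 24
= 0.0053

0.0053


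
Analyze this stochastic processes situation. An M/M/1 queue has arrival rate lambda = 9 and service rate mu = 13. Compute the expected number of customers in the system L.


rho = 9/13 = 0.6923
L = rho/(1-rho)
= 0.6923/0.3077
= 2.2500

2.2500


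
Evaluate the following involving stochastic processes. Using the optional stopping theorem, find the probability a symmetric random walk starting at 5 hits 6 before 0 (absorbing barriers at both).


By optional stopping theorem: E(M at tau) = M(0) = 5
P(hit 6)*6 + P(hit 0)*0 = 5
P(hit 6) = (5 - 0)/(6 - 0) = 5/6 = 0.8333

0.8333


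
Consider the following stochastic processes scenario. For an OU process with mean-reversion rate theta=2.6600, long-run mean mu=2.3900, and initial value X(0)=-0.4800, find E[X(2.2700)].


E[X(t)] = mu + (X(0) - mu)*exp(-theta*t)
= 2.3900 + (-0.4800 - 2.3900)*exp(-2.6600*2.2700)
= 2.3900 + -2.8700 * 0.0024
= 2.3832

2.3832


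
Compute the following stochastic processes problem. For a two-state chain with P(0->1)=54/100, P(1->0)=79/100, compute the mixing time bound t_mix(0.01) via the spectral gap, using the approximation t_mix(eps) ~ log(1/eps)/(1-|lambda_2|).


lambda_2 = |1 - p01 - p10| = |1 - 0.5400 - 0.7900| = 0.3300
t_mix ~ log(1/eps)/(1 - |lambda_2|)
= log(100)/(1 - 0.3300) = 4.6052/0.6700
= 6.8734

6.8734


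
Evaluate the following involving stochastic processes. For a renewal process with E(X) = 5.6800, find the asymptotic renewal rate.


Long-run renewal rate = 1/E(X)
= 1/5.6800
= 0.1761

0.1761


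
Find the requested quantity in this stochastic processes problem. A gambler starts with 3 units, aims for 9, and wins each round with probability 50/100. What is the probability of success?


p = 1/2: P(win) = i/N = 3/9
= 0.3333

0.3333


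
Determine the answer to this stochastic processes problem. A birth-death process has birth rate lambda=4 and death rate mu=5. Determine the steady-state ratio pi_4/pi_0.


For birth-death process, pi_n/pi_0 = (lambda/mu)^n
= (4/5)^4
= 0.4096

0.4096


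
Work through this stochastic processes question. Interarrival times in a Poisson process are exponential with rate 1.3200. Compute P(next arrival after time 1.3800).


P(X > t) = exp(-lambda * t)
= exp(-1.3200 * 1.3800)
= exp(-1.8216) = 0.1618

0.1618


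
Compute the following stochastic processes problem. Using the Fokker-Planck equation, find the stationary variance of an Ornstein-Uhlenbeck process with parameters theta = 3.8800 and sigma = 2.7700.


Stationary variance = sigma^2 / (2*theta)
= 2.7700^2 / (2*3.8800)
= 7.6729 / 7.7600
= 0.9888

0.9888


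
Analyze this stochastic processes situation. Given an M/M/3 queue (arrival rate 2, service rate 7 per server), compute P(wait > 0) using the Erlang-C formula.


a = lambda/mu = 0.2857
rho = a/c = 0.0952
Erlang-C formula applied:
C(c,a) = 0.0032

0.0032


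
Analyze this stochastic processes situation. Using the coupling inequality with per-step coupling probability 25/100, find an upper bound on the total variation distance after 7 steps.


TV distance bound <= (1-delta)^n
= (1 - 0.2500)^7
= 0.7500^7
= 0.1335

0.1335


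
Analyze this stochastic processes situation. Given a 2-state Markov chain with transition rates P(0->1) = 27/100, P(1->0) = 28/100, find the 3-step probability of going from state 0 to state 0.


Computing P^3 by matrix multiplication.
P = [[0.7300, 0.2700], [0.2800, 0.7200]]
After raising P to the power 3:
P^3(0,0) = 0.5538

0.5538


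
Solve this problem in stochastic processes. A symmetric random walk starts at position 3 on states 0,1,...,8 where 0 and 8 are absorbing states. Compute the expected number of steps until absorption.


For symmetric RW on 0,...,N with absorbing barriers, E(i) = i*(N-i)
E(3) = 3 * 5 = 15

15


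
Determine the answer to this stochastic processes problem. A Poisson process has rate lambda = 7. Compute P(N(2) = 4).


P(N(t)=k) = (lambda*t)^k * exp(-lambda*t) / k!
lambda*t = 14
= 14^4 * exp(-14) / 4!
= 38416 * 8.3153e-07 / 24
= 0.0013

0.0013


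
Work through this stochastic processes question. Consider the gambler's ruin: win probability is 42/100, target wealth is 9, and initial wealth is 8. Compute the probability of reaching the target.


Gambler's ruin formula:
r = q/p = 0.5800/0.4200 = 1.3810
P(win) = (1 - r^i)/(1 - r^N)
= (1 - 1.3810^8)/(1 - 1.3810^9)
= 0.7082

0.7082


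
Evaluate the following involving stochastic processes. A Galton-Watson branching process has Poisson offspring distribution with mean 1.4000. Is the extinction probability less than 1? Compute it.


Since mu = 1.4000 > 1, extinction prob q < 1.
Solve s = exp(mu*(s-1)) iteratively.
q = 0.4890

0.4890


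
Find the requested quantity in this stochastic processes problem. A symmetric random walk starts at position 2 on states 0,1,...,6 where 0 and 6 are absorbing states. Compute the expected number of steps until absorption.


For symmetric RW on 0,...,N with absorbing barriers, E(i) = i*(N-i)
E(2) = 2 * 4 = 8

8


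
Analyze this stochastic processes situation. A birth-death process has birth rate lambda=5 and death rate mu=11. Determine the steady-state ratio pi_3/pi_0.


For birth-death process, pi_n/pi_0 = (lambda/mu)^n
= (5/11)^3
= 0.0939

0.0939


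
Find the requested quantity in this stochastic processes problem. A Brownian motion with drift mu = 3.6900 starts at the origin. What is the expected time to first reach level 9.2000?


Expected first passage time = a/mu
= 9.2000/3.6900
= 2.4932

2.4932


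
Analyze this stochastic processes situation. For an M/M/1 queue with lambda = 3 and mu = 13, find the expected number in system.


rho = 3/13 = 0.2308
L = rho/(1-rho)
= 0.2308/0.7692
= 0.3000

0.3000


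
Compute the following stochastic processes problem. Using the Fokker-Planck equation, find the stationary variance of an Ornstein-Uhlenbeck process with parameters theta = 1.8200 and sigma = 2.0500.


Stationary variance = sigma^2 / (2*theta)
= 2.0500^2 / (2*1.8200)
= 4.2025 / 3.6400
= 1.1545

1.1545


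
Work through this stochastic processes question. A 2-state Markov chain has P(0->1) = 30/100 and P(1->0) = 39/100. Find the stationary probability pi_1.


Stationary distribution: pi_0 = p10/(p01+p10), pi_1 = p01/(p01+p10)
p01 = 0.3000, p10 = 0.3900
pi_1 = 0.4348

0.4348


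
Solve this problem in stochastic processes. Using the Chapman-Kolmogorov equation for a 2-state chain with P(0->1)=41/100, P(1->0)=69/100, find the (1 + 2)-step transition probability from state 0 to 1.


P^3 = P^1 * P^2
Computing via matrix multiplication of the transition matrix.
Entry (0,1) of P^3 = 0.3731

0.3731


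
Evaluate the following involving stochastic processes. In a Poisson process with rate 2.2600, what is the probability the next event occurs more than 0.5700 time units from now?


P(X > t) = exp(-lambda * t)
= exp(-2.2600 * 0.5700)
= exp(-1.2882) = 0.2758

0.2758


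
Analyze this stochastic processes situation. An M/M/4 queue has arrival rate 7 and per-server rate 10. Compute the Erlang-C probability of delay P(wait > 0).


a = lambda/mu = 0.7000
rho = a/c = 0.1750
Erlang-C formula applied:
C(c,a) = 0.0060

0.0060


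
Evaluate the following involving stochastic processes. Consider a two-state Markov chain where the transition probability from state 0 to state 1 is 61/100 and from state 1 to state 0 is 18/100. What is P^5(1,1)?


Computing P^5 by matrix multiplication.
P = [[0.3900, 0.6100], [0.1800, 0.8200]]
After raising P to the power 5:
P^5(1,1) = 0.7722

0.7722


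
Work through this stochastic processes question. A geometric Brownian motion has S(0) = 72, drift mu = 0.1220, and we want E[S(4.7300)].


E[S(t)] = S(0) * exp(mu * t)
= 72 * exp(0.1220 * 4.7300)
= 72 * 1.7808
= 128.2173

128.2173


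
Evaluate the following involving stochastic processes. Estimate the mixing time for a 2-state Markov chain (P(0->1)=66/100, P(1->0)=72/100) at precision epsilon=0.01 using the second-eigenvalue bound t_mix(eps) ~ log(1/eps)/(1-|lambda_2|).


lambda_2 = |1 - p01 - p10| = |1 - 0.6600 - 0.7200| = 0.3800
t_mix ~ log(1/eps)/(1 - |lambda_2|)
= log(100)/(1 - 0.3800) = 4.6052/0.6200
= 7.4277

7.4277


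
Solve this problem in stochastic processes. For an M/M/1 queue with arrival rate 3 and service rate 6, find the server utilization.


rho = lambda/mu
= 3/6
= 0.5000

0.5000


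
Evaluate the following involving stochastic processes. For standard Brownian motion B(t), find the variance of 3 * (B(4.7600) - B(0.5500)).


Var(alpha*(B(t)-B(s))) = alpha^2 * (t-s)
= 3^2 * (4.7600 - 0.5500)
= 9 * 4.2100
= 37.8900

37.8900


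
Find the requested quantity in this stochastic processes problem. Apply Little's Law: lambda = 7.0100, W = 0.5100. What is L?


Little's Law: L = lambda * W
= 7.0100 * 0.5100
= 3.5751

3.5751


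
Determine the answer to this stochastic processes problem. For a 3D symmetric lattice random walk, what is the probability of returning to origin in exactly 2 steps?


P(return in 2 steps) = P(reverse first step) = 1/(2d)
= 1/6
= 0.1667

0.1667


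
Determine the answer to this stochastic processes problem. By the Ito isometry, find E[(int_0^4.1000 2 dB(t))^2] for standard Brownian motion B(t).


By Ito isometry: E[(int f dB)^2] = int f^2 dt
= 2^2 * 4.1000
= 4 * 4.1000 = 16.4000

16.4000


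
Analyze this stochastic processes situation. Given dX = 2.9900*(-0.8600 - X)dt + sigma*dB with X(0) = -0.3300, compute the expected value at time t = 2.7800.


E[X(t)] = mu + (X(0) - mu)*exp(-theta*t)
= -0.8600 + (-0.3300 - -0.8600)*exp(-2.9900*2.7800)
= -0.8600 + 0.5300 * 2.4550e-04
= -0.8599

-0.8599


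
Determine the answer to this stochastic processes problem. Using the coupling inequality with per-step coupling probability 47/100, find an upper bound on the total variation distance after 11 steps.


TV distance bound <= (1-delta)^n
= (1 - 0.4700)^11
= 0.5300^11
= 9.2690e-04

9.2690e-04


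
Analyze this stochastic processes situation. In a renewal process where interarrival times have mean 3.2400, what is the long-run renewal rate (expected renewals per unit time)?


Long-run renewal rate = 1/E(X)
= 1/3.2400
= 0.3086

0.3086


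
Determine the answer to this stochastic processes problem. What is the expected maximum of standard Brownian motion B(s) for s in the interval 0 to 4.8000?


E(max B(s)) = sqrt(2t/pi)
= sqrt(2*4.8000/pi)
= sqrt(3.0558)
= 1.7481

1.7481


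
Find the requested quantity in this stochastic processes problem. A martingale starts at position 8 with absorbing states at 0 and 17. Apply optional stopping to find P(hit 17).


By optional stopping theorem: E(M at tau) = M(0) = 8
P(hit 17)*17 + P(hit 0)*0 = 8
P(hit 17) = (8 - 0)/(17 - 0) = 8/17 = 0.4706

0.4706


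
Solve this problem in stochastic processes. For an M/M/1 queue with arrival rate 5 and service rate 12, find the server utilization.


rho = lambda/mu
= 5/12
= 0.4167

0.4167


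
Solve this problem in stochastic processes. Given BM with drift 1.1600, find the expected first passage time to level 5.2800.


Expected first passage time = a/mu
= 5.2800/1.1600
= 4.5517

4.5517


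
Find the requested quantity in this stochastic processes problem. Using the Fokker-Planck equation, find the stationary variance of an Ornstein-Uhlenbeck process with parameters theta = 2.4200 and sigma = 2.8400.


Stationary variance = sigma^2 / (2*theta)
= 2.8400^2 / (2*2.4200)
= 8.0656 / 4.8400
= 1.6664

1.6664


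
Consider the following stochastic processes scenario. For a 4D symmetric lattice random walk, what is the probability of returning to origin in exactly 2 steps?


P(return in 2 steps) = P(reverse first step) = 1/(2d)
= 1/8
= 0.1250

0.1250


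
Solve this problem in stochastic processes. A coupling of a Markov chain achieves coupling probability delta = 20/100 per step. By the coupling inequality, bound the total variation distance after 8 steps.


TV distance bound <= (1-delta)^n
= (1 - 0.2000)^8
= 0.8000^8
= 0.1678

0.1678


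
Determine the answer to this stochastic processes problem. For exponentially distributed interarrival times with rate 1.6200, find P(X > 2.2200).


P(X > t) = exp(-lambda * t)
= exp(-1.6200 * 2.2200)
= exp(-3.5964) = 0.0274

0.0274


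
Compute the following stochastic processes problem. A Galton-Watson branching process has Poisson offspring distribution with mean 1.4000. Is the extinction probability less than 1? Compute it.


Since mu = 1.4000 > 1, extinction prob q < 1.
Solve s = exp(mu*(s-1)) iteratively.
q = 0.4890

0.4890


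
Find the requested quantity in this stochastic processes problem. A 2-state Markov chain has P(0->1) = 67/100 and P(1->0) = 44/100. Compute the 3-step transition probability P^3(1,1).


Computing P^3 by matrix multiplication.
P = [[0.3300, 0.6700], [0.4400, 0.5600]]
After raising P to the power 3:
P^3(1,1) = 0.6031

0.6031


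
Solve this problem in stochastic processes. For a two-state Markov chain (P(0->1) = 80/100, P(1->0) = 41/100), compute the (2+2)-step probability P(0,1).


P^4 = P^2 * P^2
Computing via matrix multiplication of the transition matrix.
Entry (0,1) of P^4 = 0.6599

0.6599


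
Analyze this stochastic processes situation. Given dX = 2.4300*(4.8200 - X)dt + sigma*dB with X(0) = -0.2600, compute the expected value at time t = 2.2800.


E[X(t)] = mu + (X(0) - mu)*exp(-theta*t)
= 4.8200 + (-0.2600 - 4.8200)*exp(-2.4300*2.2800)
= 4.8200 + -5.0800 * 0.0039
= 4.8001

4.8001


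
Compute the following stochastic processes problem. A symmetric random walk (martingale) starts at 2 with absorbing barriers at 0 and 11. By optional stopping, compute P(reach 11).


By optional stopping theorem: E(M at tau) = M(0) = 2
P(hit 11)*11 + P(hit 0)*0 = 2
P(hit 11) = (2 - 0)/(11 - 0) = 2/11 = 0.1818

0.1818


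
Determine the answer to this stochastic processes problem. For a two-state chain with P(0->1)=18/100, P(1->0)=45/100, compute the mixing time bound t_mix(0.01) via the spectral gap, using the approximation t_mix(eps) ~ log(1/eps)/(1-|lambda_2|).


lambda_2 = |1 - p01 - p10| = |1 - 0.1800 - 0.4500| = 0.3700
t_mix ~ log(1/eps)/(1 - |lambda_2|)
= log(100)/(1 - 0.3700) = 4.6052/0.6300
= 7.3098

7.3098


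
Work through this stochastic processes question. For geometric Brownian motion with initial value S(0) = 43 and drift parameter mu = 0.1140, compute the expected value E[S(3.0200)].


E[S(t)] = S(0) * exp(mu * t)
= 43 * exp(0.1140 * 3.0200)
= 43 * 1.4110
= 60.6719

60.6719


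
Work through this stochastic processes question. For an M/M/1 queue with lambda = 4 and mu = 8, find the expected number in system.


rho = 4/8 = 0.5000
L = rho/(1-rho)
= 0.5000/0.5000
= 1.0000

1.0000


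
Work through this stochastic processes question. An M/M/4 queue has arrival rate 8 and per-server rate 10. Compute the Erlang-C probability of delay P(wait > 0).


a = lambda/mu = 0.8000
rho = a/c = 0.2000
Erlang-C formula applied:
C(c,a) = 0.0096

0.0096


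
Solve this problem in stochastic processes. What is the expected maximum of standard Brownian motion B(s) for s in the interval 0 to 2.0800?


E(max B(s)) = sqrt(2t/pi)
= sqrt(2*2.0800/pi)
= sqrt(1.3242)
= 1.1507

1.1507


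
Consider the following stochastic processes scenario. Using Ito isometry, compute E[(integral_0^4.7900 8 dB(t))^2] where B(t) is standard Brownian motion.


By Ito isometry: E[(int f dB)^2] = int f^2 dt
= 8^2 * 4.7900
= 64 * 4.7900 = 306.5600

306.5600


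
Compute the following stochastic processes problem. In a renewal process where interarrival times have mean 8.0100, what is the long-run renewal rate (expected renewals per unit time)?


Long-run renewal rate = 1/E(X)
= 1/8.0100
= 0.1248

0.1248


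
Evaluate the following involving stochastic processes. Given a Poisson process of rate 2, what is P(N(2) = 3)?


P(N(t)=k) = (lambda*t)^k * exp(-lambda*t) / k!
lambda*t = 4
= 4^3 * exp(-4) / 3!
= 64 * 0.0183 / 6
= 0.1954

0.1954


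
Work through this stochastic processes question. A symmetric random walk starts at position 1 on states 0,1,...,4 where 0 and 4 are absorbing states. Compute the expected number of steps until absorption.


For symmetric RW on 0,...,N with absorbing barriers, E(i) = i*(N-i)
E(1) = 1 * 3 = 3

3


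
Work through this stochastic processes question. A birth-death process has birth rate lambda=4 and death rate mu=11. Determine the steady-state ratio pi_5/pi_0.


For birth-death process, pi_n/pi_0 = (lambda/mu)^n
= (4/11)^5
= 0.0064

0.0064


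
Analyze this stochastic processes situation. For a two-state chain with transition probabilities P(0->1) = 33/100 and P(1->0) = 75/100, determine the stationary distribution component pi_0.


Stationary distribution: pi_0 = p10/(p01+p10), pi_1 = p01/(p01+p10)
p01 = 0.3300, p10 = 0.7500
pi_0 = 0.6944

0.6944


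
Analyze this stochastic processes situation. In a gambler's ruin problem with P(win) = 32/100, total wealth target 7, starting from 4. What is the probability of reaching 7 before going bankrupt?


Gambler's ruin formula:
r = q/p = 0.6800/0.3200 = 2.1250
P(win) = (1 - r^i)/(1 - r^N)
= (1 - 2.1250^4)/(1 - 2.1250^7)
= 0.0996

0.0996


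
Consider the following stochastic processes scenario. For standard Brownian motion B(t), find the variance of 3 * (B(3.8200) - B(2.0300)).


Var(alpha*(B(t)-B(s))) = alpha^2 * (t-s)
= 3^2 * (3.8200 - 2.0300)
= 9 * 1.7900
= 16.1100

16.1100


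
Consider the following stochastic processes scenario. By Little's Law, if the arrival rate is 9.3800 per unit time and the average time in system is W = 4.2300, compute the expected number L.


Little's Law: L = lambda * W
= 9.3800 * 4.2300
= 39.6774

39.6774


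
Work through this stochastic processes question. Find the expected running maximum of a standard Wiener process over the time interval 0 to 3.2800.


E(max B(s)) = sqrt(2t/pi)
= sqrt(2*3.2800/pi)
= sqrt(2.0881)
= 1.4450

1.4450


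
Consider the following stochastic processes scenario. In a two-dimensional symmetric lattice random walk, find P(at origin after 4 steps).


P = C(4,2)^2 / 4^4
= 6^2 / 256
= 36 / 256
= 0.1406

0.1406


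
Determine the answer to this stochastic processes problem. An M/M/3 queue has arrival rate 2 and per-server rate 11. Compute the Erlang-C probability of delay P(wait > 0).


a = lambda/mu = 0.1818
rho = a/c = 0.0606
Erlang-C formula applied:
C(c,a) = 8.8909e-04

8.8909e-04


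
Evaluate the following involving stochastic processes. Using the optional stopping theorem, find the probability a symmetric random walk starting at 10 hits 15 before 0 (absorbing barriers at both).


By optional stopping theorem: E(M at tau) = M(0) = 10
P(hit 15)*15 + P(hit 0)*0 = 10
P(hit 15) = (10 - 0)/(15 - 0) = 2/3 = 0.6667

0.6667


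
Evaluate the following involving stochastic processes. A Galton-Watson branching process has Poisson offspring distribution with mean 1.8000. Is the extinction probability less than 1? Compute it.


Since mu = 1.8000 > 1, extinction prob q < 1.
Solve s = exp(mu*(s-1)) iteratively.
q = 0.2676

0.2676


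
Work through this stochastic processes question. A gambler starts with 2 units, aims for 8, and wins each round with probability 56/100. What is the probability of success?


Gambler's ruin formula:
r = q/p = 0.4400/0.5600 = 0.7857
P(win) = (1 - r^i)/(1 - r^N)
= (1 - 0.7857^2)/(1 - 0.7857^8)
= 0.4477

0.4477


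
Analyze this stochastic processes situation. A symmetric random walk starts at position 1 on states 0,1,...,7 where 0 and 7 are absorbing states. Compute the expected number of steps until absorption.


For symmetric RW on 0,...,N with absorbing barriers, E(i) = i*(N-i)
E(1) = 1 * 6 = 6

6


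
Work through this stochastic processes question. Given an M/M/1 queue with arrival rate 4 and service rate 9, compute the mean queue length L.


rho = 4/9 = 0.4444
L = rho/(1-rho)
= 0.4444/0.5556
= 0.8000

0.8000


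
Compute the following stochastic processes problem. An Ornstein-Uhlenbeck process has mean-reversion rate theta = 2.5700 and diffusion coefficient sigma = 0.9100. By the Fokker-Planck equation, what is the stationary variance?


Stationary variance = sigma^2 / (2*theta)
= 0.9100^2 / (2*2.5700)
= 0.8281 / 5.1400
= 0.1611

0.1611


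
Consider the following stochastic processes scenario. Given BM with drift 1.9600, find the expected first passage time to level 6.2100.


Expected first passage time = a/mu
= 6.2100/1.9600
= 3.1684

3.1684


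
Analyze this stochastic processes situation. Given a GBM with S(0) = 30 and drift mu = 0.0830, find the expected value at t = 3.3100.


E[S(t)] = S(0) * exp(mu * t)
= 30 * exp(0.0830 * 3.3100)
= 30 * 1.3162
= 39.4853

39.4853


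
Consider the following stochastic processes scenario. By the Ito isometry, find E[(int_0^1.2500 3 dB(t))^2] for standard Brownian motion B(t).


By Ito isometry: E[(int f dB)^2] = int f^2 dt
= 3^2 * 1.2500
= 9 * 1.2500 = 11.2500

11.2500


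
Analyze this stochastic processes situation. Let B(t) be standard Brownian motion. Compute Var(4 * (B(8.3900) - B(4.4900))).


Var(alpha*(B(t)-B(s))) = alpha^2 * (t-s)
= 4^2 * (8.3900 - 4.4900)
= 16 * 3.9000
= 62.4000

62.4000


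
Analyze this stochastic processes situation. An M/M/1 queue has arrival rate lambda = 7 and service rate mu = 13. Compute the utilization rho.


rho = lambda/mu
= 7/13
= 0.5385

0.5385


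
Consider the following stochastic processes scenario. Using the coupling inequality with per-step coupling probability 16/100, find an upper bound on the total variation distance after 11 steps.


TV distance bound <= (1-delta)^n
= (1 - 0.1600)^11
= 0.8400^11
= 0.1469

0.1469


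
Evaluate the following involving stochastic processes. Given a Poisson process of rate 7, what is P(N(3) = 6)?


P(N(t)=k) = (lambda*t)^k * exp(-lambda*t) / k!
lambda*t = 21
= 21^6 * exp(-21) / 6!
= 85766121 * 7.5826e-10 / 720
= 9.0323e-05

9.0323e-05


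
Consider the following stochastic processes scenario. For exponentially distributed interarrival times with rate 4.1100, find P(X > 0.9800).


P(X > t) = exp(-lambda * t)
= exp(-4.1100 * 0.9800)
= exp(-4.0278) = 0.0178

0.0178


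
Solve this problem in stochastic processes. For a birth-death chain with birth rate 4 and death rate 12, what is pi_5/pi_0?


For birth-death process, pi_n/pi_0 = (lambda/mu)^n
= (4/12)^5
= 0.0041

0.0041


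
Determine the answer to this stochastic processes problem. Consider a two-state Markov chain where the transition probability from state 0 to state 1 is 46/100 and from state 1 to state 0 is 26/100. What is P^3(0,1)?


Computing P^3 by matrix multiplication.
P = [[0.5400, 0.4600], [0.2600, 0.7400]]
After raising P to the power 3:
P^3(0,1) = 0.6249

0.6249


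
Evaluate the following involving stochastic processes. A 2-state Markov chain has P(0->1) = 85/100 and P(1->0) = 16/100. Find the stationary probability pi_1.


Stationary distribution: pi_0 = p10/(p01+p10), pi_1 = p01/(p01+p10)
p01 = 0.8500, p10 = 0.1600
pi_1 = 0.8416

0.8416


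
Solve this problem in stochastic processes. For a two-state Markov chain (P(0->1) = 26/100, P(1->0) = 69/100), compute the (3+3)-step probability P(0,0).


P^6 = P^3 * P^3
Computing via matrix multiplication of the transition matrix.
Entry (0,0) of P^6 = 0.7263

0.7263


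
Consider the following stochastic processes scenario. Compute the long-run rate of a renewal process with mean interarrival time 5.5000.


Long-run renewal rate = 1/E(X)
= 1/5.5000
= 0.1818

0.1818


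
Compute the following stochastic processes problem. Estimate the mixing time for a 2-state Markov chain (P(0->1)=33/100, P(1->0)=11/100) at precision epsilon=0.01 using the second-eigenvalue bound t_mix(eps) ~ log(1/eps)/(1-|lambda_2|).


lambda_2 = |1 - p01 - p10| = |1 - 0.3300 - 0.1100| = 0.5600
t_mix ~ log(1/eps)/(1 - |lambda_2|)
= log(100)/(1 - 0.5600) = 4.6052/0.4400
= 10.4663

10.4663


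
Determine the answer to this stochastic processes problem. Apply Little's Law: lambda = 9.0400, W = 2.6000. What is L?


Little's Law: L = lambda * W
= 9.0400 * 2.6000
= 23.5040

23.5040


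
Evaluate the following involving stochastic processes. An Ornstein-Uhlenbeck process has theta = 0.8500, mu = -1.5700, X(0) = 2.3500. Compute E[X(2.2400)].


E[X(t)] = mu + (X(0) - mu)*exp(-theta*t)
= -1.5700 + (2.3500 - -1.5700)*exp(-0.8500*2.2400)
= -1.5700 + 3.9200 * 0.1490
= -0.9860

-0.9860


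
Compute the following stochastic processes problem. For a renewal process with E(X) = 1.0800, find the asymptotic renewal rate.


Long-run renewal rate = 1/E(X)
= 1/1.0800
= 0.9259

0.9259


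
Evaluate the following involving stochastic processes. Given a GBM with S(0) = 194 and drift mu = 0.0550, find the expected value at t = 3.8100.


E[S(t)] = S(0) * exp(mu * t)
= 194 * exp(0.0550 * 3.8100)
= 194 * 1.2331
= 239.2259

239.2259


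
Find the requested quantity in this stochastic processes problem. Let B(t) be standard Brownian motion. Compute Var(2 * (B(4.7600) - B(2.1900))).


Var(alpha*(B(t)-B(s))) = alpha^2 * (t-s)
= 2^2 * (4.7600 - 2.1900)
= 4 * 2.5700
= 10.2800

10.2800


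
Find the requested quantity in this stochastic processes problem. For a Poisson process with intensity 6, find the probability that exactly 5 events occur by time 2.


P(N(t)=k) = (lambda*t)^k * exp(-lambda*t) / k!
lambda*t = 12
= 12^5 * exp(-12) / 5!
= 248832 * 6.1442e-06 / 120
= 0.0127

0.0127


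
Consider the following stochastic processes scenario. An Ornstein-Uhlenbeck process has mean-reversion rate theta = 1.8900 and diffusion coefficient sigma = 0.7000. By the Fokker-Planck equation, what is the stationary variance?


Stationary variance = sigma^2 / (2*theta)
= 0.7000^2 / (2*1.8900)
= 0.4900 / 3.7800
= 0.1296

0.1296


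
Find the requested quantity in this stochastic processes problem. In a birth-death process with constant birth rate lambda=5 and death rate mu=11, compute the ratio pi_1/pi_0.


For birth-death process, pi_n/pi_0 = (lambda/mu)^n
= (5/11)^1
= 0.4545

0.4545


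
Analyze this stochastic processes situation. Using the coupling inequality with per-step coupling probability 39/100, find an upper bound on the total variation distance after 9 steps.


TV distance bound <= (1-delta)^n
= (1 - 0.3900)^9
= 0.6100^9
= 0.0117

0.0117


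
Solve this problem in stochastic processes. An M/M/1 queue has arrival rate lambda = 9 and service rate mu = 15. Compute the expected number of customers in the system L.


rho = 9/15 = 0.6000
L = rho/(1-rho)
= 0.6000/0.4000
= 1.5000

1.5000


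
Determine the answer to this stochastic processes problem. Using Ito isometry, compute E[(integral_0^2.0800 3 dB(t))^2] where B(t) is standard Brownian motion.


By Ito isometry: E[(int f dB)^2] = int f^2 dt
= 3^2 * 2.0800
= 9 * 2.0800 = 18.7200

18.7200


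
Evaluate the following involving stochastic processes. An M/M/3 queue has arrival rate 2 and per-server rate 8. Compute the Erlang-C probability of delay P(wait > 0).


a = lambda/mu = 0.2500
rho = a/c = 0.0833
Erlang-C formula applied:
C(c,a) = 0.0022

0.0022


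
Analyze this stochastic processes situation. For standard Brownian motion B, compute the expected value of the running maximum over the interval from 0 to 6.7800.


E(max B(s)) = sqrt(2t/pi)
= sqrt(2*6.7800/pi)
= sqrt(4.3163)
= 2.0776

2.0776


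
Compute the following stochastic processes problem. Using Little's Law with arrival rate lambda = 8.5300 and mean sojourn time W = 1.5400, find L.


Little's Law: L = lambda * W
= 8.5300 * 1.5400
= 13.1362

13.1362


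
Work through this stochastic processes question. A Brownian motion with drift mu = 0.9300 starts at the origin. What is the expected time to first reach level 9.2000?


Expected first passage time = a/mu
= 9.2000/0.9300
= 9.8925

9.8925


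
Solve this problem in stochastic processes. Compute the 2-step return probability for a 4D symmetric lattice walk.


P(return in 2 steps) = P(reverse first step) = 1/(2d)
= 1/8
= 0.1250

0.1250


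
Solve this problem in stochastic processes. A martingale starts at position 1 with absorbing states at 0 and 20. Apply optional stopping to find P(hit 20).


By optional stopping theorem: E(M at tau) = M(0) = 1
P(hit 20)*20 + P(hit 0)*0 = 1
P(hit 20) = (1 - 0)/(20 - 0) = 1/20 = 0.0500

0.0500


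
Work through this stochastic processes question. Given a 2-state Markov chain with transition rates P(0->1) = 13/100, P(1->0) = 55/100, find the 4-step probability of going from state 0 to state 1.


Computing P^4 by matrix multiplication.
P = [[0.8700, 0.1300], [0.5500, 0.4500]]
After raising P to the power 4:
P^4(0,1) = 0.1892

0.1892


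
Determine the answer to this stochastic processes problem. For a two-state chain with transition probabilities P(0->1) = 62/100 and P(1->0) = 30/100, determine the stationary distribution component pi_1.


Stationary distribution: pi_0 = p10/(p01+p10), pi_1 = p01/(p01+p10)
p01 = 0.6200, p10 = 0.3000
pi_1 = 0.6739

0.6739


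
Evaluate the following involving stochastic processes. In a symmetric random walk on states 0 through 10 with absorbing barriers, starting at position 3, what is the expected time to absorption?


For symmetric RW on 0,...,N with absorbing barriers, E(i) = i*(N-i)
E(3) = 3 * 7 = 21

21


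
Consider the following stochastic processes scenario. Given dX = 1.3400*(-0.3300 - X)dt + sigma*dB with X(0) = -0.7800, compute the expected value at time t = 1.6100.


E[X(t)] = mu + (X(0) - mu)*exp(-theta*t)
= -0.3300 + (-0.7800 - -0.3300)*exp(-1.3400*1.6100)
= -0.3300 + -0.4500 * 0.1156
= -0.3820

-0.3820


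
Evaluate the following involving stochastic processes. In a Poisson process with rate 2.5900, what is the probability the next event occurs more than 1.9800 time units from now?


P(X > t) = exp(-lambda * t)
= exp(-2.5900 * 1.9800)
= exp(-5.1282) = 0.0059

0.0059


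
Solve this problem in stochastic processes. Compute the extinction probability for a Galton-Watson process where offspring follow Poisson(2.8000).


Since mu = 2.8000 > 1, extinction prob q < 1.
Solve s = exp(mu*(s-1)) iteratively.
q = 0.0750

0.0750


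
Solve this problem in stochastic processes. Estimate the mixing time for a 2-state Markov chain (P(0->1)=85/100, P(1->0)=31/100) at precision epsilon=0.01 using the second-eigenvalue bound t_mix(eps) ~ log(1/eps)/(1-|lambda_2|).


lambda_2 = |1 - p01 - p10| = |1 - 0.8500 - 0.3100| = 0.1600
t_mix ~ log(1/eps)/(1 - |lambda_2|)
= log(100)/(1 - 0.1600) = 4.6052/0.8400
= 5.4823

5.4823


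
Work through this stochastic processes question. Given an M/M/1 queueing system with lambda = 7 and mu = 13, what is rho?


rho = lambda/mu
= 7/13
= 0.5385

0.5385


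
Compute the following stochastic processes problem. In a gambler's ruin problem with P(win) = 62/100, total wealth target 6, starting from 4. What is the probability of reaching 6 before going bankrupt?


Gambler's ruin formula:
r = q/p = 0.3800/0.6200 = 0.6129
P(win) = (1 - r^i)/(1 - r^N)
= (1 - 0.6129^4)/(1 - 0.6129^6)
= 0.9070

0.9070


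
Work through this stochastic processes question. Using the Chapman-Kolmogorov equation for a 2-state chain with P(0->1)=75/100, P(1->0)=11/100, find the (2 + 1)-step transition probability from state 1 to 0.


P^3 = P^2 * P^1
Computing via matrix multiplication of the transition matrix.
Entry (1,0) of P^3 = 0.1276

0.1276


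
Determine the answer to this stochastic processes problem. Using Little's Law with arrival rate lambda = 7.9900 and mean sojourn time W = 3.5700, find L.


Little's Law: L = lambda * W
= 7.9900 * 3.5700
= 28.5243

28.5243


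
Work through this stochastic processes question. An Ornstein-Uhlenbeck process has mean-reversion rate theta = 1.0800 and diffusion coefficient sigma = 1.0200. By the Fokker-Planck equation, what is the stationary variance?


Stationary variance = sigma^2 / (2*theta)
= 1.0200^2 / (2*1.0800)
= 1.0404 / 2.1600
= 0.4817

0.4817


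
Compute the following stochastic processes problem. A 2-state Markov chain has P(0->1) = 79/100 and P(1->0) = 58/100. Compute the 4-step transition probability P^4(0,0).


Computing P^4 by matrix multiplication.
P = [[0.2100, 0.7900], [0.5800, 0.4200]]
After raising P to the power 4:
P^4(0,0) = 0.4342

0.4342


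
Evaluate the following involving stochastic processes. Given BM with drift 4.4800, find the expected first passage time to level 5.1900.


Expected first passage time = a/mu
= 5.1900/4.4800
= 1.1585

1.1585


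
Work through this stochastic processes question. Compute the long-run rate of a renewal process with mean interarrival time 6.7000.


Long-run renewal rate = 1/E(X)
= 1/6.7000
= 0.1493

0.1493
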